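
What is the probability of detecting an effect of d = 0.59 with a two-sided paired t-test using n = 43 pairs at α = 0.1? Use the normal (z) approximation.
Power ≈ 0.99

Power calculation (paired t-test, normal approximation):
z_β = d · √n - z_{α/2}
z_β = 0.59 · √43 - 1.645
z_β = 0.59 · 6.557 - 1.645
z_β = 2.224

Power = Φ(z_β) = Φ(2.224) ≈ 0.987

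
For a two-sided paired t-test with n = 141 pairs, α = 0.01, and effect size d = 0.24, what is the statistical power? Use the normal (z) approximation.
Power ≈ 0.61

Power calculation (paired t-test, normal approximation):
z_β = d · √n - z_{α/2}
z_β = 0.24 · √141 - 2.576
z_β = 0.24 · 11.874 - 2.576
z_β = 0.274

Power = Φ(z_β) = Φ(0.274) ≈ 0.608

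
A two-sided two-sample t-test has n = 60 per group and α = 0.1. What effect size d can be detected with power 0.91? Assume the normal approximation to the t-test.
d ≈ 0.55

Minimum detectable effect (two-sample t-test, normal approximation):
d = (z_{α/2} + z_β) / √(n/2)
d = (1.645 + 1.341) / √(60/2)
d = 2.986 / 5.477
d ≈ 0.55

By Cohen's convention (0.2 small / 0.5 medium / 0.8 large): medium effect.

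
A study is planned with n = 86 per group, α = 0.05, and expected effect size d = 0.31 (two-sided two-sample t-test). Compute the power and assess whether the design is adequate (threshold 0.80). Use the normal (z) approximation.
Power ≈ 0.53; the study is underpowered (power < 0.80)

Power calculation (two-sample t-test, normal approximation):
z_β = d · √(n/2) - z_{α/2}
z_β = 0.31 · √(86/2) - 1.960
z_β = 0.31 · 6.557 - 1.960
z_β = 0.073

Power = Φ(z_β) = Φ(0.073) ≈ 0.529

Effect size d = 0.31 is small by Cohen's convention (0.2/0.5/0.8).

Threshold: power ≥ 0.80 is conventionally adequate.
Power ≈ 0.53 → the study is underpowered (power < 0.80).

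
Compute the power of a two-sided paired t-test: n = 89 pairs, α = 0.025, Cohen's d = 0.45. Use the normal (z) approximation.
Power ≈ 0.98

Power calculation (paired t-test, normal approximation):
z_β = d · √n - z_{α/2}
z_β = 0.45 · √89 - 2.241
z_β = 0.45 · 9.434 - 2.241
z_β = 2.004

Power = Φ(z_β) = Φ(2.004) ≈ 0.977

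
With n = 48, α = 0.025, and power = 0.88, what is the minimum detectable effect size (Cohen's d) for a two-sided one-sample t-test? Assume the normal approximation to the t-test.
d ≈ 0.49

Minimum detectable effect (one-sample t-test, normal approximation):
d = (z_{α/2} + z_β) / √n
d = (2.241 + 1.175) / √48
d = 3.416 / 6.928
d ≈ 0.49

By Cohen's convention (0.2 small / 0.5 medium / 0.8 large): small effect.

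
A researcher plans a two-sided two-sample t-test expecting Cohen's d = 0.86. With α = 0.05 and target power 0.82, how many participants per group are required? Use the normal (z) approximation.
n = 23 per group

Sample size formula (two-sample t-test, normal approximation):
n = 2 · ((z_{α/2} + z_β) / d)²

z_{α/2} = 1.960 (for α = 0.05, two-sided)
z_β = 0.915 (for power = 0.82)
d = 0.86

n = 2 · ((1.960 + 0.915) / 0.86)²
n = 2 · (3.343)²
n ≈ 22.35
Round up to the next whole number: n = 23 per group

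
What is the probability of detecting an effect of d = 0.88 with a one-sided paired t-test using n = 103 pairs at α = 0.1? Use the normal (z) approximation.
Power ≈ 1.00

Power calculation (paired t-test, normal approximation):
z_β = d · √n - z_α
z_β = 0.88 · √103 - 1.282
z_β = 0.88 · 10.149 - 1.282
z_β = 7.649

Power = Φ(z_β) = Φ(7.649) ≈ 1.000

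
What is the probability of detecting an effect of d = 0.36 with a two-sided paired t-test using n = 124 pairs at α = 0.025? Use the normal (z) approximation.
Power ≈ 0.96

Power calculation (paired t-test, normal approximation):
z_β = d · √n - z_{α/2}
z_β = 0.36 · √124 - 2.241
z_β = 0.36 · 11.136 - 2.241
z_β = 1.767

Power = Φ(z_β) = Φ(1.767) ≈ 0.961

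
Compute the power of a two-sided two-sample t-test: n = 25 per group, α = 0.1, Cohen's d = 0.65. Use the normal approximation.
Power ≈ 0.74

Power calculation (two-sample t-test, normal approximation):
z_β = d · √(n/2) - z_{α/2}
z_β = 0.65 · √(25/2) - 1.645
z_β = 0.65 · 3.536 - 1.645
z_β = 0.653

Power = Φ(z_β) = Φ(0.653) ≈ 0.743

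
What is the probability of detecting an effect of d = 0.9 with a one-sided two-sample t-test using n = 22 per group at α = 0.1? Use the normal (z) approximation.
Power ≈ 0.96

Power calculation (two-sample t-test, normal approximation):
z_β = d · √(n/2) - z_α
z_β = 0.9 · √(22/2) - 1.282
z_β = 0.9 · 3.317 - 1.282
z_β = 1.703

Power = Φ(z_β) = Φ(1.703) ≈ 0.956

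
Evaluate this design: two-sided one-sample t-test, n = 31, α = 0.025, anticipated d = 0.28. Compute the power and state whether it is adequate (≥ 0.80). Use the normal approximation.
Power ≈ 0.25; the study is underpowered (power < 0.80)

Power calculation (one-sample t-test, normal approximation):
z_β = d · √n - z_{α/2}
z_β = 0.28 · √31 - 2.241
z_β = 0.28 · 5.568 - 2.241
z_β = -0.682

Power = Φ(z_β) = Φ(-0.682) ≈ 0.247

Effect size d = 0.28 is small by Cohen's convention (0.2/0.5/0.8).

Threshold: power ≥ 0.80 is conventionally adequate.
Power ≈ 0.25 → the study is underpowered (power < 0.80).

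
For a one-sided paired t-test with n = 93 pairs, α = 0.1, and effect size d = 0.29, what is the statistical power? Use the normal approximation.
Power ≈ 0.94

Power calculation (paired t-test, normal approximation):
z_β = d · √n - z_α
z_β = 0.29 · √93 - 1.282
z_β = 0.29 · 9.644 - 1.282
z_β = 1.515

Power = Φ(z_β) = Φ(1.515) ≈ 0.935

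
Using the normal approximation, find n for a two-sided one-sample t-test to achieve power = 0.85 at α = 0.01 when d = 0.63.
n = 33

Sample size formula (one-sample t-test, normal approximation):
n = ((z_{α/2} + z_β) / d)²

z_{α/2} = 2.576 (for α = 0.01, two-sided)
z_β = 1.036 (for power = 0.85)
d = 0.63

n = ((2.576 + 1.036) / 0.63)²
n = (5.733)²
n ≈ 32.87
Round up to the next whole number: n = 33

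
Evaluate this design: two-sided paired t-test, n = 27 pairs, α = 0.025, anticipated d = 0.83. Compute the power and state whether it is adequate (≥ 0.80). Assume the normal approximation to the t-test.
Power ≈ 0.98; the study is adequately powered (power ≥ 0.80)

Power calculation (paired t-test, normal approximation):
z_β = d · √n - z_{α/2}
z_β = 0.83 · √27 - 2.241
z_β = 0.83 · 5.196 - 2.241
z_β = 2.071

Power = Φ(z_β) = Φ(2.071) ≈ 0.981

Effect size d = 0.83 is large by Cohen's convention (0.2/0.5/0.8).

Threshold: power ≥ 0.80 is conventionally adequate.
Power ≈ 0.98 → the study is adequately powered (power ≥ 0.80).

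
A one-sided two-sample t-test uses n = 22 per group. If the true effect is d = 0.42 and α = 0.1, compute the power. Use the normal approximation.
Power ≈ 0.54

Power calculation (two-sample t-test, normal approximation):
z_β = d · √(n/2) - z_α
z_β = 0.42 · √(22/2) - 1.282
z_β = 0.42 · 3.317 - 1.282
z_β = 0.111

Power = Φ(z_β) = Φ(0.111) ≈ 0.544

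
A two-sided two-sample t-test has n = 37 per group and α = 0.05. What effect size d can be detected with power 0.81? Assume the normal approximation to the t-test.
d ≈ 0.66

Minimum detectable effect (two-sample t-test, normal approximation):
d = (z_{α/2} + z_β) / √(n/2)
d = (1.960 + 0.878) / √(37/2)
d = 2.838 / 4.301
d ≈ 0.66

By Cohen's convention (0.2 small / 0.5 medium / 0.8 large): medium effect.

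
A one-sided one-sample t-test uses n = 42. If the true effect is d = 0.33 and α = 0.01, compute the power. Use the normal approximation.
Power ≈ 0.43

Power calculation (one-sample t-test, normal approximation):
z_β = d · √n - z_α
z_β = 0.33 · √42 - 2.326
z_β = 0.33 · 6.481 - 2.326
z_β = -0.188

Power = Φ(z_β) = Φ(-0.188) ≈ 0.426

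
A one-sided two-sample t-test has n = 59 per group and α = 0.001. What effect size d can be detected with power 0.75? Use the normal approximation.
d ≈ 0.69

Minimum detectable effect (two-sample t-test, normal approximation):
d = (z_α + z_β) / √(n/2)
d = (3.090 + 0.674) / √(59/2)
d = 3.765 / 5.431
d ≈ 0.69

By Cohen's convention (0.2 small / 0.5 medium / 0.8 large): medium effect.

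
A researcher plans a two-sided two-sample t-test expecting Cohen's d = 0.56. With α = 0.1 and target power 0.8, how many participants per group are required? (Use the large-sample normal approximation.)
n = 40 per group

Sample size formula (two-sample t-test, normal approximation):
n = 2 · ((z_{α/2} + z_β) / d)²

z_{α/2} = 1.645 (for α = 0.1, two-sided)
z_β = 0.842 (for power = 0.8)
d = 0.56

n = 2 · ((1.645 + 0.842) / 0.56)²
n = 2 · (4.441)²
n ≈ 39.44
Round up to the next whole number: n = 40 per group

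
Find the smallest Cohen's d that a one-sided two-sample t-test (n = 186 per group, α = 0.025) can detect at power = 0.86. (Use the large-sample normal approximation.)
d ≈ 0.32

Minimum detectable effect (two-sample t-test, normal approximation):
d = (z_α + z_β) / √(n/2)
d = (1.960 + 1.080) / √(186/2)
d = 3.040 / 9.644
d ≈ 0.32

By Cohen's convention (0.2 small / 0.5 medium / 0.8 large): small effect.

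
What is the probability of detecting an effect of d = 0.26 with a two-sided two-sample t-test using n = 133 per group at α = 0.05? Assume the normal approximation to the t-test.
Power ≈ 0.56

Power calculation (two-sample t-test, normal approximation):
z_β = d · √(n/2) - z_{α/2}
z_β = 0.26 · √(133/2) - 1.960
z_β = 0.26 · 8.155 - 1.960
z_β = 0.160

Power = Φ(z_β) = Φ(0.160) ≈ 0.564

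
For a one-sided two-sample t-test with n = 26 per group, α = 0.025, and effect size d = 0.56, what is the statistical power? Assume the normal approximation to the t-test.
Power ≈ 0.52

Power calculation (two-sample t-test, normal approximation):
z_β = d · √(n/2) - z_α
z_β = 0.56 · √(26/2) - 1.960
z_β = 0.56 · 3.606 - 1.960
z_β = 0.059

Power = Φ(z_β) = Φ(0.059) ≈ 0.524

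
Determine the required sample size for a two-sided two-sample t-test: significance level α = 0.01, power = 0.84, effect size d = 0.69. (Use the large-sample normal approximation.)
n = 54 per group

Sample size formula (two-sample t-test, normal approximation):
n = 2 · ((z_{α/2} + z_β) / d)²

z_{α/2} = 2.576 (for α = 0.01, two-sided)
z_β = 0.994 (for power = 0.84)
d = 0.69

n = 2 · ((2.576 + 0.994) / 0.69)²
n = 2 · (5.174)²
n ≈ 53.54
Round up to the next whole number: n = 54 per group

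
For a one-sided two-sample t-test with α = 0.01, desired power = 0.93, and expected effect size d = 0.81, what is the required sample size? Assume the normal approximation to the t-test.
n = 45 per group

Sample size formula (two-sample t-test, normal approximation):
n = 2 · ((z_α + z_β) / d)²

z_α = 2.326 (for α = 0.01, one-sided)
z_β = 1.476 (for power = 0.93)
d = 0.81

n = 2 · ((2.326 + 1.476) / 0.81)²
n = 2 · (4.694)²
n ≈ 44.07
Round up to the next whole number: n = 45 per group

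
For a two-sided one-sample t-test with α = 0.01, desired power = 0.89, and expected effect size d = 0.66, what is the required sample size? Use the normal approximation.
n = 34

Sample size formula (one-sample t-test, normal approximation):
n = ((z_{α/2} + z_β) / d)²

z_{α/2} = 2.576 (for α = 0.01, two-sided)
z_β = 1.227 (for power = 0.89)
d = 0.66

n = ((2.576 + 1.227) / 0.66)²
n = (5.762)²
n ≈ 33.20
Round up to the next whole number: n = 34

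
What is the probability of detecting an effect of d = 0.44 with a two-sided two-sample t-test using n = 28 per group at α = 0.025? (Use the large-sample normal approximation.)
Power ≈ 0.28

Power calculation (two-sample t-test, normal approximation):
z_β = d · √(n/2) - z_{α/2}
z_β = 0.44 · √(28/2) - 2.241
z_β = 0.44 · 3.742 - 2.241
z_β = -0.595

Power = Φ(z_β) = Φ(-0.595) ≈ 0.276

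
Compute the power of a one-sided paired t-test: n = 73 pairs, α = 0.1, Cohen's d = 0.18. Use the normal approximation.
Power ≈ 0.60

Power calculation (paired t-test, normal approximation):
z_β = d · √n - z_α
z_β = 0.18 · √73 - 1.282
z_β = 0.18 · 8.544 - 1.282
z_β = 0.256

Power = Φ(z_β) = Φ(0.256) ≈ 0.601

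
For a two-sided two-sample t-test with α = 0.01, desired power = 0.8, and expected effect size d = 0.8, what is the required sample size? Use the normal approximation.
n = 37 per group

Sample size formula (two-sample t-test, normal approximation):
n = 2 · ((z_{α/2} + z_β) / d)²

z_{α/2} = 2.576 (for α = 0.01, two-sided)
z_β = 0.842 (for power = 0.8)
d = 0.8

n = 2 · ((2.576 + 0.842) / 0.8)²
n = 2 · (4.273)²
n ≈ 36.52
Round up to the next whole number: n = 37 per group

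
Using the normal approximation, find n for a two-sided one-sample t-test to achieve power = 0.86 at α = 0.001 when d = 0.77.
n = 33

Sample size formula (one-sample t-test, normal approximation):
n = ((z_{α/2} + z_β) / d)²

z_{α/2} = 3.291 (for α = 0.001, two-sided)
z_β = 1.080 (for power = 0.86)
d = 0.77

n = ((3.291 + 1.080) / 0.77)²
n = (5.677)²
n ≈ 32.23
Round up to the next whole number: n = 33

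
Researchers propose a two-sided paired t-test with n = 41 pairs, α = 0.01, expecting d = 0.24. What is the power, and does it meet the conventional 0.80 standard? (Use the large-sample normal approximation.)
Power ≈ 0.15; the study is underpowered (power < 0.80)

Power calculation (paired t-test, normal approximation):
z_β = d · √n - z_{α/2}
z_β = 0.24 · √41 - 2.576
z_β = 0.24 · 6.403 - 2.576
z_β = -1.039

Power = Φ(z_β) = Φ(-1.039) ≈ 0.149

Effect size d = 0.24 is small by Cohen's convention (0.2/0.5/0.8).

Threshold: power ≥ 0.80 is conventionally adequate.
Power ≈ 0.15 → the study is underpowered (power < 0.80).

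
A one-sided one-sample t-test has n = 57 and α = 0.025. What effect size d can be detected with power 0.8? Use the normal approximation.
d ≈ 0.37

Minimum detectable effect (one-sample t-test, normal approximation):
d = (z_α + z_β) / √n
d = (1.960 + 0.842) / √57
d = 2.802 / 7.550
d ≈ 0.37

By Cohen's convention (0.2 small / 0.5 medium / 0.8 large): small effect.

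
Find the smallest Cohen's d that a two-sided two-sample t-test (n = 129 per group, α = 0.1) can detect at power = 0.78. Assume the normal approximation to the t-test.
d ≈ 0.30

Minimum detectable effect (two-sample t-test, normal approximation):
d = (z_{α/2} + z_β) / √(n/2)
d = (1.645 + 0.772) / √(129/2)
d = 2.417 / 8.031
d ≈ 0.30

By Cohen's convention (0.2 small / 0.5 medium / 0.8 large): small effect.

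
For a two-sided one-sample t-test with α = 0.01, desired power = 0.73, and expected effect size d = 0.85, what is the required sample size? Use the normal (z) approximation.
n = 15

Sample size formula (one-sample t-test, normal approximation):
n = ((z_{α/2} + z_β) / d)²

z_{α/2} = 2.576 (for α = 0.01, two-sided)
z_β = 0.613 (for power = 0.73)
d = 0.85

n = ((2.576 + 0.613) / 0.85)²
n = (3.752)²
n ≈ 14.08
Round up to the next whole number: n = 15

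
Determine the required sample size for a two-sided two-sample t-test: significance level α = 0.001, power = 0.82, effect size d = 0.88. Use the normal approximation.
n = 46 per group

Sample size formula (two-sample t-test, normal approximation):
n = 2 · ((z_{α/2} + z_β) / d)²

z_{α/2} = 3.291 (for α = 0.001, two-sided)
z_β = 0.915 (for power = 0.82)
d = 0.88

n = 2 · ((3.291 + 0.915) / 0.88)²
n = 2 · (4.780)²
n ≈ 45.70
Round up to the next whole number: n = 46 per group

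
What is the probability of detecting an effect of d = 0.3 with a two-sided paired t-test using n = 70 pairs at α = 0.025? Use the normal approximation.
Power ≈ 0.61

Power calculation (paired t-test, normal approximation):
z_β = d · √n - z_{α/2}
z_β = 0.3 · √70 - 2.241
z_β = 0.3 · 8.367 - 2.241
z_β = 0.269

Power = Φ(z_β) = Φ(0.269) ≈ 0.606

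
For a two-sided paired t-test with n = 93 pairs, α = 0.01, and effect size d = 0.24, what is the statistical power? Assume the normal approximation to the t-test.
Power ≈ 0.40

Power calculation (paired t-test, normal approximation):
z_β = d · √n - z_{α/2}
z_β = 0.24 · √93 - 2.576
z_β = 0.24 · 9.644 - 2.576
z_β = -0.261

Power = Φ(z_β) = Φ(-0.261) ≈ 0.397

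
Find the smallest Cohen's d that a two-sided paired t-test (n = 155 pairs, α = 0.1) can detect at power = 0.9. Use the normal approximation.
d ≈ 0.24

Minimum detectable effect (paired t-test, normal approximation):
d = (z_{α/2} + z_β) / √n
d = (1.645 + 1.282) / √155
d = 2.926 / 12.450
d ≈ 0.24

By Cohen's convention (0.2 small / 0.5 medium / 0.8 large): small effect.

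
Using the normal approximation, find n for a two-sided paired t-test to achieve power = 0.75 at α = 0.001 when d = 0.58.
n = 47 pairs

Sample size formula (paired t-test, normal approximation):
n = ((z_{α/2} + z_β) / d)²

z_{α/2} = 3.291 (for α = 0.001, two-sided)
z_β = 0.674 (for power = 0.75)
d = 0.58

n = ((3.291 + 0.674) / 0.58)²
n = (6.836)²
n ≈ 46.73
Round up to the next whole number: n = 47 pairs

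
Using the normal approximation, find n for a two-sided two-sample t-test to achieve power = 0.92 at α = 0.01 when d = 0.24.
n = 551 per group

Sample size formula (two-sample t-test, normal approximation):
n = 2 · ((z_{α/2} + z_β) / d)²

z_{α/2} = 2.576 (for α = 0.01, two-sided)
z_β = 1.405 (for power = 0.92)
d = 0.24

n = 2 · ((2.576 + 1.405) / 0.24)²
n = 2 · (16.588)²
n ≈ 550.32
Round up to the next whole number: n = 551 per group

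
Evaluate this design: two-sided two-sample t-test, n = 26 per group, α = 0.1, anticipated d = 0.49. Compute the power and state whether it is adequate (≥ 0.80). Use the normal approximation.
Power ≈ 0.55; the study is underpowered (power < 0.80)

Power calculation (two-sample t-test, normal approximation):
z_β = d · √(n/2) - z_{α/2}
z_β = 0.49 · √(26/2) - 1.645
z_β = 0.49 · 3.606 - 1.645
z_β = 0.122

Power = Φ(z_β) = Φ(0.122) ≈ 0.548

Effect size d = 0.49 is small by Cohen's convention (0.2/0.5/0.8).

Threshold: power ≥ 0.80 is conventionally adequate.
Power ≈ 0.55 → the study is underpowered (power < 0.80).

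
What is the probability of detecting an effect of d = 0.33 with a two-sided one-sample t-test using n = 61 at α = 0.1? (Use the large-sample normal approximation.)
Power ≈ 0.82

Power calculation (one-sample t-test, normal approximation):
z_β = d · √n - z_{α/2}
z_β = 0.33 · √61 - 1.645
z_β = 0.33 · 7.810 - 1.645
z_β = 0.933

Power = Φ(z_β) = Φ(0.933) ≈ 0.824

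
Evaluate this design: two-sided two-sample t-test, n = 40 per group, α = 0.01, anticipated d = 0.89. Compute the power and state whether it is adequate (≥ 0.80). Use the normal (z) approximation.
Power ≈ 0.92; the study is adequately powered (power ≥ 0.80)

Power calculation (two-sample t-test, normal approximation):
z_β = d · √(n/2) - z_{α/2}
z_β = 0.89 · √(40/2) - 2.576
z_β = 0.89 · 4.472 - 2.576
z_β = 1.404

Power = Φ(z_β) = Φ(1.404) ≈ 0.920

Effect size d = 0.89 is large by Cohen's convention (0.2/0.5/0.8).

Threshold: power ≥ 0.80 is conventionally adequate.
Power ≈ 0.92 → the study is adequately powered (power ≥ 0.80).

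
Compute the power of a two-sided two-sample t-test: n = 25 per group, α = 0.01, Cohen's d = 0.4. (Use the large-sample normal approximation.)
Power ≈ 0.12

Power calculation (two-sample t-test, normal approximation):
z_β = d · √(n/2) - z_{α/2}
z_β = 0.4 · √(25/2) - 2.576
z_β = 0.4 · 3.536 - 2.576
z_β = -1.162

Power = Φ(z_β) = Φ(-1.162) ≈ 0.123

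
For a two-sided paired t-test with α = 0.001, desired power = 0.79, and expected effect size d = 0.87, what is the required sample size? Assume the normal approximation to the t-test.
n = 23 pairs

Sample size formula (paired t-test, normal approximation):
n = ((z_{α/2} + z_β) / d)²

z_{α/2} = 3.291 (for α = 0.001, two-sided)
z_β = 0.806 (for power = 0.79)
d = 0.87

n = ((3.291 + 0.806) / 0.87)²
n = (4.709)²
n ≈ 22.17
Round up to the next whole number: n = 23 pairs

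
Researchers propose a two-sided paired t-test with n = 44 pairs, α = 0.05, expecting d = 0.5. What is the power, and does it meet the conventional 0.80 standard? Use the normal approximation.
Power ≈ 0.91; the study is adequately powered (power ≥ 0.80)

Power calculation (paired t-test, normal approximation):
z_β = d · √n - z_{α/2}
z_β = 0.5 · √44 - 1.960
z_β = 0.5 · 6.633 - 1.960
z_β = 1.357

Power = Φ(z_β) = Φ(1.357) ≈ 0.913

Effect size d = 0.5 is medium by Cohen's convention (0.2/0.5/0.8).

Threshold: power ≥ 0.80 is conventionally adequate.
Power ≈ 0.91 → the study is adequately powered (power ≥ 0.80).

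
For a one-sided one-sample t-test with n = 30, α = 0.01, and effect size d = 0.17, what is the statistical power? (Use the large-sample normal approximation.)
Power ≈ 0.08

Power calculation (one-sample t-test, normal approximation):
z_β = d · √n - z_α
z_β = 0.17 · √30 - 2.326
z_β = 0.17 · 5.477 - 2.326
z_β = -1.395

Power = Φ(z_β) = Φ(-1.395) ≈ 0.081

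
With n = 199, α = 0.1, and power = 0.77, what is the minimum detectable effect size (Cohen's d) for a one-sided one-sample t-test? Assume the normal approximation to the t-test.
d ≈ 0.14

Minimum detectable effect (one-sample t-test, normal approximation):
d = (z_α + z_β) / √n
d = (1.282 + 0.739) / √199
d = 2.020 / 14.107
d ≈ 0.14

By Cohen's convention (0.2 small / 0.5 medium / 0.8 large): very small effect.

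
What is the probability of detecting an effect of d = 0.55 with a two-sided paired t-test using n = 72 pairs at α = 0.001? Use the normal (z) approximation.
Power ≈ 0.92

Power calculation (paired t-test, normal approximation):
z_β = d · √n - z_{α/2}
z_β = 0.55 · √72 - 3.291
z_β = 0.55 · 8.485 - 3.291
z_β = 1.376

Power = Φ(z_β) = Φ(1.376) ≈ 0.916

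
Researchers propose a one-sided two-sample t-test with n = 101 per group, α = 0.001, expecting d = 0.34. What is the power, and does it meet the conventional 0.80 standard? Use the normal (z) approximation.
Power ≈ 0.25; the study is underpowered (power < 0.80)

Power calculation (two-sample t-test, normal approximation):
z_β = d · √(n/2) - z_α
z_β = 0.34 · √(101/2) - 3.090
z_β = 0.34 · 7.106 - 3.090
z_β = -0.674

Power = Φ(z_β) = Φ(-0.674) ≈ 0.250

Effect size d = 0.34 is small by Cohen's convention (0.2/0.5/0.8).

Threshold: power ≥ 0.80 is conventionally adequate.
Power ≈ 0.25 → the study is underpowered (power < 0.80).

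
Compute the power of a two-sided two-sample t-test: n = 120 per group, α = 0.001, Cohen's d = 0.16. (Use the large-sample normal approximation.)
Power ≈ 0.02

Power calculation (two-sample t-test, normal approximation):
z_β = d · √(n/2) - z_{α/2}
z_β = 0.16 · √(120/2) - 3.291
z_β = 0.16 · 7.746 - 3.291
z_β = -2.051

Power = Φ(z_β) = Φ(-2.051) ≈ 0.020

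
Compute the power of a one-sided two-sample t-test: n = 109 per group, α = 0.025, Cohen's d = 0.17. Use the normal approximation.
Power ≈ 0.24

Power calculation (two-sample t-test, normal approximation):
z_β = d · √(n/2) - z_α
z_β = 0.17 · √(109/2) - 1.960
z_β = 0.17 · 7.382 - 1.960
z_β = -0.705

Power = Φ(z_β) = Φ(-0.705) ≈ 0.240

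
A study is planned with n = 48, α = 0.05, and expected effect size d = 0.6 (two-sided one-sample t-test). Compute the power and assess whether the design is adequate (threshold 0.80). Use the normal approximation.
Power ≈ 0.99; the study is adequately powered (power ≥ 0.80)

Power calculation (one-sample t-test, normal approximation):
z_β = d · √n - z_{α/2}
z_β = 0.6 · √48 - 1.960
z_β = 0.6 · 6.928 - 1.960
z_β = 2.197

Power = Φ(z_β) = Φ(2.197) ≈ 0.986

Effect size d = 0.6 is medium by Cohen's convention (0.2/0.5/0.8).

Threshold: power ≥ 0.80 is conventionally adequate.
Power ≈ 0.99 → the study is adequately powered (power ≥ 0.80).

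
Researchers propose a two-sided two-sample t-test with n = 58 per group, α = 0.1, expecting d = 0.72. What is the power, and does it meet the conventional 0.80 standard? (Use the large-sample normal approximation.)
Power ≈ 0.99; the study is adequately powered (power ≥ 0.80)

Power calculation (two-sample t-test, normal approximation):
z_β = d · √(n/2) - z_{α/2}
z_β = 0.72 · √(58/2) - 1.645
z_β = 0.72 · 5.385 - 1.645
z_β = 2.232

Power = Φ(z_β) = Φ(2.232) ≈ 0.987

Effect size d = 0.72 is medium by Cohen's convention (0.2/0.5/0.8).

Threshold: power ≥ 0.80 is conventionally adequate.
Power ≈ 0.99 → the study is adequately powered (power ≥ 0.80).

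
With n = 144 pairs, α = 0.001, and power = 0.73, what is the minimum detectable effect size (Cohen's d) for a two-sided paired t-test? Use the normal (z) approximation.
d ≈ 0.33

Minimum detectable effect (paired t-test, normal approximation):
d = (z_{α/2} + z_β) / √n
d = (3.291 + 0.613) / √144
d = 3.903 / 12.000
d ≈ 0.33

By Cohen's convention (0.2 small / 0.5 medium / 0.8 large): small effect.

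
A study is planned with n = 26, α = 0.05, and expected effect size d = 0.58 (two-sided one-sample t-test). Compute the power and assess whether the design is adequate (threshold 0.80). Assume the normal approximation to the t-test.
Power ≈ 0.84; the study is adequately powered (power ≥ 0.80)

Power calculation (one-sample t-test, normal approximation):
z_β = d · √n - z_{α/2}
z_β = 0.58 · √26 - 1.960
z_β = 0.58 · 5.099 - 1.960
z_β = 0.997

Power = Φ(z_β) = Φ(0.997) ≈ 0.841

Effect size d = 0.58 is medium by Cohen's convention (0.2/0.5/0.8).

Threshold: power ≥ 0.80 is conventionally adequate.
Power ≈ 0.84 → the study is adequately powered (power ≥ 0.80).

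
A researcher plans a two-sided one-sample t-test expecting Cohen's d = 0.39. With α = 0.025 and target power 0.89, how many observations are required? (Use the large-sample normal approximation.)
n = 80

Sample size formula (one-sample t-test, normal approximation):
n = ((z_{α/2} + z_β) / d)²

z_{α/2} = 2.241 (for α = 0.025, two-sided)
z_β = 1.227 (for power = 0.89)
d = 0.39

n = ((2.241 + 1.227) / 0.39)²
n = (8.892)²
n ≈ 79.07
Round up to the next whole number: n = 80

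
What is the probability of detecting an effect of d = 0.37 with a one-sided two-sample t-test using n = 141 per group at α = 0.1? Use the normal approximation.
Power ≈ 0.97

Power calculation (two-sample t-test, normal approximation):
z_β = d · √(n/2) - z_α
z_β = 0.37 · √(141/2) - 1.282
z_β = 0.37 · 8.396 - 1.282
z_β = 1.825

Power = Φ(z_β) = Φ(1.825) ≈ 0.966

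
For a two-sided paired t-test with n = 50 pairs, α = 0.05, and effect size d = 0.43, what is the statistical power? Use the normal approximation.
Power ≈ 0.86

Power calculation (paired t-test, normal approximation):
z_β = d · √n - z_{α/2}
z_β = 0.43 · √50 - 1.960
z_β = 0.43 · 7.071 - 1.960
z_β = 1.081

Power = Φ(z_β) = Φ(1.081) ≈ 0.860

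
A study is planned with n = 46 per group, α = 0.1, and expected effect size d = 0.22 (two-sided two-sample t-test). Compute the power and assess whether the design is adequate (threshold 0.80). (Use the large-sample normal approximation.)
Power ≈ 0.28; the study is underpowered (power < 0.80)

Power calculation (two-sample t-test, normal approximation):
z_β = d · √(n/2) - z_{α/2}
z_β = 0.22 · √(46/2) - 1.645
z_β = 0.22 · 4.796 - 1.645
z_β = -0.590

Power = Φ(z_β) = Φ(-0.590) ≈ 0.278

Effect size d = 0.22 is small by Cohen's convention (0.2/0.5/0.8).

Threshold: power ≥ 0.80 is conventionally adequate.
Power ≈ 0.28 → the study is underpowered (power < 0.80).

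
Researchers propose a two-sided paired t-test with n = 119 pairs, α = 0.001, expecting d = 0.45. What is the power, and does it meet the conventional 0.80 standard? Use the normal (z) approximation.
Power ≈ 0.95; the study is adequately powered (power ≥ 0.80)

Power calculation (paired t-test, normal approximation):
z_β = d · √n - z_{α/2}
z_β = 0.45 · √119 - 3.291
z_β = 0.45 · 10.909 - 3.291
z_β = 1.618

Power = Φ(z_β) = Φ(1.618) ≈ 0.947

Effect size d = 0.45 is small by Cohen's convention (0.2/0.5/0.8).

Threshold: power ≥ 0.80 is conventionally adequate.
Power ≈ 0.95 → the study is adequately powered (power ≥ 0.80).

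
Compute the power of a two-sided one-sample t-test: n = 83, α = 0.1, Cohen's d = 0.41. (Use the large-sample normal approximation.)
Power ≈ 0.98

Power calculation (one-sample t-test, normal approximation):
z_β = d · √n - z_{α/2}
z_β = 0.41 · √83 - 1.645
z_β = 0.41 · 9.110 - 1.645
z_β = 2.090

Power = Φ(z_β) = Φ(2.090) ≈ 0.982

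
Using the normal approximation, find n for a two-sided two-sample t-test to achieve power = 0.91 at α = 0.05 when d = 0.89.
n = 28 per group

Sample size formula (two-sample t-test, normal approximation):
n = 2 · ((z_{α/2} + z_β) / d)²

z_{α/2} = 1.960 (for α = 0.05, two-sided)
z_β = 1.341 (for power = 0.91)
d = 0.89

n = 2 · ((1.960 + 1.341) / 0.89)²
n = 2 · (3.709)²
n ≈ 27.51
Round up to the next whole number: n = 28 per group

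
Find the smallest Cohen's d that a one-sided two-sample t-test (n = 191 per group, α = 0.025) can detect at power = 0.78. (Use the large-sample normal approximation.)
d ≈ 0.28

Minimum detectable effect (two-sample t-test, normal approximation):
d = (z_α + z_β) / √(n/2)
d = (1.960 + 0.772) / √(191/2)
d = 2.732 / 9.772
d ≈ 0.28

By Cohen's convention (0.2 small / 0.5 medium / 0.8 large): small effect.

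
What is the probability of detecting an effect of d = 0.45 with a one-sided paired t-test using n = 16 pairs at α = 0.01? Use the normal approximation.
Power ≈ 0.30

Power calculation (paired t-test, normal approximation):
z_β = d · √n - z_α
z_β = 0.45 · √16 - 2.326
z_β = 0.45 · 4.000 - 2.326
z_β = -0.526

Power = Φ(z_β) = Φ(-0.526) ≈ 0.299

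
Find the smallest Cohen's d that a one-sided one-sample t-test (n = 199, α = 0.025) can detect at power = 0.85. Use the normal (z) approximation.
d ≈ 0.21

Minimum detectable effect (one-sample t-test, normal approximation):
d = (z_α + z_β) / √n
d = (1.960 + 1.036) / √199
d = 2.996 / 14.107
d ≈ 0.21

By Cohen's convention (0.2 small / 0.5 medium / 0.8 large): small effect.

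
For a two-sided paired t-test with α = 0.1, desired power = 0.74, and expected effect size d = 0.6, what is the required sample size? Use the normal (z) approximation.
n = 15 pairs

Sample size formula (paired t-test, normal approximation):
n = ((z_{α/2} + z_β) / d)²

z_{α/2} = 1.645 (for α = 0.1, two-sided)
z_β = 0.643 (for power = 0.74)
d = 0.6

n = ((1.645 + 0.643) / 0.6)²
n = (3.813)²
n ≈ 14.54
Round up to the next whole number: n = 15 pairs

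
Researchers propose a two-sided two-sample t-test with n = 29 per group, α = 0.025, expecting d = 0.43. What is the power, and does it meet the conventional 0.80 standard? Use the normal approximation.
Power ≈ 0.27; the study is underpowered (power < 0.80)

Power calculation (two-sample t-test, normal approximation):
z_β = d · √(n/2) - z_{α/2}
z_β = 0.43 · √(29/2) - 2.241
z_β = 0.43 · 3.808 - 2.241
z_β = -0.604

Power = Φ(z_β) = Φ(-0.604) ≈ 0.273

Effect size d = 0.43 is small by Cohen's convention (0.2/0.5/0.8).

Threshold: power ≥ 0.80 is conventionally adequate.
Power ≈ 0.27 → the study is underpowered (power < 0.80).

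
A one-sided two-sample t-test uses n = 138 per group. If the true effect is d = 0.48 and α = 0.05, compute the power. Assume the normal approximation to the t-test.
Power ≈ 0.99

Power calculation (two-sample t-test, normal approximation):
z_β = d · √(n/2) - z_α
z_β = 0.48 · √(138/2) - 1.645
z_β = 0.48 · 8.307 - 1.645
z_β = 2.342

Power = Φ(z_β) = Φ(2.342) ≈ 0.990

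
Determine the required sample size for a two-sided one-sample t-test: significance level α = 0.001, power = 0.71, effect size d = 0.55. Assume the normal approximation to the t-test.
n = 49

Sample size formula (one-sample t-test, normal approximation):
n = ((z_{α/2} + z_β) / d)²

z_{α/2} = 3.291 (for α = 0.001, two-sided)
z_β = 0.553 (for power = 0.71)
d = 0.55

n = ((3.291 + 0.553) / 0.55)²
n = (6.989)²
n ≈ 48.85
Round up to the next whole number: n = 49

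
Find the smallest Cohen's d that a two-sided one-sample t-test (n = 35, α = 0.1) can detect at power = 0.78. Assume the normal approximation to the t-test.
d ≈ 0.41

Minimum detectable effect (one-sample t-test, normal approximation):
d = (z_{α/2} + z_β) / √n
d = (1.645 + 0.772) / √35
d = 2.417 / 5.916
d ≈ 0.41

By Cohen's convention (0.2 small / 0.5 medium / 0.8 large): small effect.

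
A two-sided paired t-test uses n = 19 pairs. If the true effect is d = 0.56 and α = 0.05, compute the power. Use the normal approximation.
Power ≈ 0.68

Power calculation (paired t-test, normal approximation):
z_β = d · √n - z_{α/2}
z_β = 0.56 · √19 - 1.960
z_β = 0.56 · 4.359 - 1.960
z_β = 0.481

Power = Φ(z_β) = Φ(0.481) ≈ 0.685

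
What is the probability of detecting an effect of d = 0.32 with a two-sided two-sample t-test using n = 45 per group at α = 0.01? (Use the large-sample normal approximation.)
Power ≈ 0.15

Power calculation (two-sample t-test, normal approximation):
z_β = d · √(n/2) - z_{α/2}
z_β = 0.32 · √(45/2) - 2.576
z_β = 0.32 · 4.743 - 2.576
z_β = -1.058

Power = Φ(z_β) = Φ(-1.058) ≈ 0.145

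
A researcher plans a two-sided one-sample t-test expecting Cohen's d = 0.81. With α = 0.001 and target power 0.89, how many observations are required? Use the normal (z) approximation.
n = 32

Sample size formula (one-sample t-test, normal approximation):
n = ((z_{α/2} + z_β) / d)²

z_{α/2} = 3.291 (for α = 0.001, two-sided)
z_β = 1.227 (for power = 0.89)
d = 0.81

n = ((3.291 + 1.227) / 0.81)²
n = (5.578)²
n ≈ 31.11
Round up to the next whole number: n = 32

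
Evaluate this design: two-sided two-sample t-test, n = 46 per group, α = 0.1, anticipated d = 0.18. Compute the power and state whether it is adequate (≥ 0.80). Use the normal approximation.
Power ≈ 0.22; the study is underpowered (power < 0.80)

Power calculation (two-sample t-test, normal approximation):
z_β = d · √(n/2) - z_{α/2}
z_β = 0.18 · √(46/2) - 1.645
z_β = 0.18 · 4.796 - 1.645
z_β = -0.782

Power = Φ(z_β) = Φ(-0.782) ≈ 0.217

Effect size d = 0.18 is very small by Cohen's convention (0.2/0.5/0.8).

Threshold: power ≥ 0.80 is conventionally adequate.
Power ≈ 0.22 → the study is underpowered (power < 0.80).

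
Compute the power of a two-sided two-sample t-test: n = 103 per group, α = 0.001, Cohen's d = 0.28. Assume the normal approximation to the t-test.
Power ≈ 0.10

Power calculation (two-sample t-test, normal approximation):
z_β = d · √(n/2) - z_{α/2}
z_β = 0.28 · √(103/2) - 3.291
z_β = 0.28 · 7.176 - 3.291
z_β = -1.281

Power = Φ(z_β) = Φ(-1.281) ≈ 0.100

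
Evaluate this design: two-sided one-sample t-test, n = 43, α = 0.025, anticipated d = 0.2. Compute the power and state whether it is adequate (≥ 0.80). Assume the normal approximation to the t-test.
Power ≈ 0.18; the study is underpowered (power < 0.80)

Power calculation (one-sample t-test, normal approximation):
z_β = d · √n - z_{α/2}
z_β = 0.2 · √43 - 2.241
z_β = 0.2 · 6.557 - 2.241
z_β = -0.930

Power = Φ(z_β) = Φ(-0.930) ≈ 0.176

Effect size d = 0.2 is small by Cohen's convention (0.2/0.5/0.8).

Threshold: power ≥ 0.80 is conventionally adequate.
Power ≈ 0.18 → the study is underpowered (power < 0.80).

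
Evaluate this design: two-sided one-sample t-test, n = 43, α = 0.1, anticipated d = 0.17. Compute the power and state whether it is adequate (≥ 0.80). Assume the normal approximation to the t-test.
Power ≈ 0.30; the study is underpowered (power < 0.80)

Power calculation (one-sample t-test, normal approximation):
z_β = d · √n - z_{α/2}
z_β = 0.17 · √43 - 1.645
z_β = 0.17 · 6.557 - 1.645
z_β = -0.530

Power = Φ(z_β) = Φ(-0.530) ≈ 0.298

Effect size d = 0.17 is very small by Cohen's convention (0.2/0.5/0.8).

Threshold: power ≥ 0.80 is conventionally adequate.
Power ≈ 0.30 → the study is underpowered (power < 0.80).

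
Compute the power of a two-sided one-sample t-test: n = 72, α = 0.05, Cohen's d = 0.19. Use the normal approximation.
Power ≈ 0.36

Power calculation (one-sample t-test, normal approximation):
z_β = d · √n - z_{α/2}
z_β = 0.19 · √72 - 1.960
z_β = 0.19 · 8.485 - 1.960
z_β = -0.348

Power = Φ(z_β) = Φ(-0.348) ≈ 0.364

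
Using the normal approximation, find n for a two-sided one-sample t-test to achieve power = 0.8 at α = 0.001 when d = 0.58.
n = 51

Sample size formula (one-sample t-test, normal approximation):
n = ((z_{α/2} + z_β) / d)²

z_{α/2} = 3.291 (for α = 0.001, two-sided)
z_β = 0.842 (for power = 0.8)
d = 0.58

n = ((3.291 + 0.842) / 0.58)²
n = (7.126)²
n ≈ 50.78
Round up to the next whole number: n = 51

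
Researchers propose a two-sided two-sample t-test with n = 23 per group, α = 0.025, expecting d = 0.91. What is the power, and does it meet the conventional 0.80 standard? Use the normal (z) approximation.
Power ≈ 0.80; the study is adequately powered (power ≥ 0.80)

Power calculation (two-sample t-test, normal approximation):
z_β = d · √(n/2) - z_{α/2}
z_β = 0.91 · √(23/2) - 2.241
z_β = 0.91 · 3.391 - 2.241
z_β = 0.845

Power = Φ(z_β) = Φ(0.845) ≈ 0.801

Effect size d = 0.91 is large by Cohen's convention (0.2/0.5/0.8).

Threshold: power ≥ 0.80 is conventionally adequate.
Power ≈ 0.80 → the study is adequately powered (power ≥ 0.80).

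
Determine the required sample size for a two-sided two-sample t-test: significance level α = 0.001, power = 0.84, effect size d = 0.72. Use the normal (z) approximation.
n = 71 per group

Sample size formula (two-sample t-test, normal approximation):
n = 2 · ((z_{α/2} + z_β) / d)²

z_{α/2} = 3.291 (for α = 0.001, two-sided)
z_β = 0.994 (for power = 0.84)
d = 0.72

n = 2 · ((3.291 + 0.994) / 0.72)²
n = 2 · (5.951)²
n ≈ 70.83
Round up to the next whole number: n = 71 per group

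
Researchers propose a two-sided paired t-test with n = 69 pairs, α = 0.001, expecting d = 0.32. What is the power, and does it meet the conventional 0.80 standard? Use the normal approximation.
Power ≈ 0.26; the study is underpowered (power < 0.80)

Power calculation (paired t-test, normal approximation):
z_β = d · √n - z_{α/2}
z_β = 0.32 · √69 - 3.291
z_β = 0.32 · 8.307 - 3.291
z_β = -0.632

Power = Φ(z_β) = Φ(-0.632) ≈ 0.264

Effect size d = 0.32 is small by Cohen's convention (0.2/0.5/0.8).

Threshold: power ≥ 0.80 is conventionally adequate.
Power ≈ 0.26 → the study is underpowered (power < 0.80).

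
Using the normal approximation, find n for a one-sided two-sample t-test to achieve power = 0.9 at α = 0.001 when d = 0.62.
n = 100 per group

Sample size formula (two-sample t-test, normal approximation):
n = 2 · ((z_α + z_β) / d)²

z_α = 3.090 (for α = 0.001, one-sided)
z_β = 1.282 (for power = 0.9)
d = 0.62

n = 2 · ((3.090 + 1.282) / 0.62)²
n = 2 · (7.052)²
n ≈ 99.46
Round up to the next whole number: n = 100 per group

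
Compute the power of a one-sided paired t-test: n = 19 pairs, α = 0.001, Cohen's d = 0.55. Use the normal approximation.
Power ≈ 0.24

Power calculation (paired t-test, normal approximation):
z_β = d · √n - z_α
z_β = 0.55 · √19 - 3.090
z_β = 0.55 · 4.359 - 3.090
z_β = -0.693

Power = Φ(z_β) = Φ(-0.693) ≈ 0.244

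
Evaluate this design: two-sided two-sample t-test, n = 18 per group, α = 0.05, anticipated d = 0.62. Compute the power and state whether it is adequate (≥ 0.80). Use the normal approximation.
Power ≈ 0.46; the study is underpowered (power < 0.80)

Power calculation (two-sample t-test, normal approximation):
z_β = d · √(n/2) - z_{α/2}
z_β = 0.62 · √(18/2) - 1.960
z_β = 0.62 · 3.000 - 1.960
z_β = -0.100

Power = Φ(z_β) = Φ(-0.100) ≈ 0.460

Effect size d = 0.62 is medium by Cohen's convention (0.2/0.5/0.8).

Threshold: power ≥ 0.80 is conventionally adequate.
Power ≈ 0.46 → the study is underpowered (power < 0.80).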